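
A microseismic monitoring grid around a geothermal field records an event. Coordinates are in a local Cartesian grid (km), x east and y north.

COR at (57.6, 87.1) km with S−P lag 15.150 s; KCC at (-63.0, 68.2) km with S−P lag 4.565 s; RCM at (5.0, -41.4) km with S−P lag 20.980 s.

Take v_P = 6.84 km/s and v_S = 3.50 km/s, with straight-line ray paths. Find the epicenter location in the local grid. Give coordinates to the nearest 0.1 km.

-50.4 km east, 98.4 km north

Distance from S−P lag: d = Δt · v_P v_S / (v_P − v_S) = Δt · (6.84·3.50)/(6.84−3.50) ≈ 7.1677·Δt.
So d_COR = 108.59, d_KCC = 32.72, d_RCM = 150.38 km.
Circle about each station: (x − 57.6)² + (y − 87.1)² = 108.59²; (x + 63.0)² + (y − 68.2)² = 32.72²; (x − 5.0)² + (y + 41.4)² = 150.38².
Subtracting the COR equation from the KCC and RCM equations removes the quadratic terms:
-241.2 x − 37.8 y = 8437.26
-105.2 x − 257.0 y = -19987.57
Solving the 2×2 system: x ≈ -50.4, y ≈ 98.4 km.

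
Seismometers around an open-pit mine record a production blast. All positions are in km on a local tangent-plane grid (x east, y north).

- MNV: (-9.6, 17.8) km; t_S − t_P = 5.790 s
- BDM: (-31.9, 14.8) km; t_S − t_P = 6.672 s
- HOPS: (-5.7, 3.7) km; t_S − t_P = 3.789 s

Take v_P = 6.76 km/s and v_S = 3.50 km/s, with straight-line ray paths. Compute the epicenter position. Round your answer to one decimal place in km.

Distance from S−P lag: d = Δt · v_P v_S / (v_P − v_S) = Δt · (6.76·3.50)/(6.76−3.50) ≈ 7.2577·Δt.
So d_MNV = 42.02, d_BDM = 48.42, d_HOPS = 27.50 km.
Circle about each station: (x + 9.6)² + (y − 17.8)² = 42.02²; (x + 31.9)² + (y − 14.8)² = 48.42²; (x + 5.7)² + (y − 3.7)² = 27.50².
Subtracting pairs of circle equations eliminates x²+y² and gives linear equations (the radical axes):
-44.6 x − 6.0 y = 248.83
7.8 x − 28.2 y = 646.61
Solving the 2×2 system: x ≈ -2.4, y ≈ -23.6 km.

-2.4 km east, -23.6 km north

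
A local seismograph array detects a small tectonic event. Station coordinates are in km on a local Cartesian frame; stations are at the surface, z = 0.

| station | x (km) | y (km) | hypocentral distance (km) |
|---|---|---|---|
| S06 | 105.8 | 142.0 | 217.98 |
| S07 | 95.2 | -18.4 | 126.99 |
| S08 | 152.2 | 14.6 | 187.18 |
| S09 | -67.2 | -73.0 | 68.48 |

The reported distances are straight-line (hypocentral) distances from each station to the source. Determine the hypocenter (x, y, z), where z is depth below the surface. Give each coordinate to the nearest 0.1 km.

(-27.3, -27.6, 32.2)

Each station gives a sphere (x−x_i)² + (y−y_i)² + z² = d_i² (stations at z=0).
Subtracting the S06 sphere from S07 and S08: z² cancels, leaving linear equations in x and y:
-21.2 x − 320.8 y = 9432.78
92.8 x − 254.8 y = 4499.29
Solving: x ≈ -27.297, y ≈ -27.600 km (keep extra digits for the depth step; rounded: -27.3, -27.6).
Then from the S06 sphere: z² = 217.98² − (x − 105.8)² − (y − 142.0)² with x = -27.297, y = -27.600, so z ≈ 32.192 ≈ 32.2 km.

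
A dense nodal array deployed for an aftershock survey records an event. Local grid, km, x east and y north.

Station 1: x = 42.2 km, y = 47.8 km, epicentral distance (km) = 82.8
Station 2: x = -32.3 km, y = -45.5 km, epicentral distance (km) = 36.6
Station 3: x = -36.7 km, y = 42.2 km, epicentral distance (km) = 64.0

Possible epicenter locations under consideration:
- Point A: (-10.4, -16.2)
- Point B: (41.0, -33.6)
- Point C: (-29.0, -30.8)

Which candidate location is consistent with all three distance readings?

Point A

For each candidate, compare |candidate − station| to the reported distance:
Point A: residuals Station 1 0.0, Station 2 0.0, Station 3 0.0 → max 0.0 km
Point B: residuals Station 1 1.4, Station 2 37.7, Station 3 44.5 → max 44.5 km
Point C: residuals Station 1 23.3, Station 2 21.5, Station 3 9.4 → max 23.3 km
Only Point A has all residuals ≈ 0.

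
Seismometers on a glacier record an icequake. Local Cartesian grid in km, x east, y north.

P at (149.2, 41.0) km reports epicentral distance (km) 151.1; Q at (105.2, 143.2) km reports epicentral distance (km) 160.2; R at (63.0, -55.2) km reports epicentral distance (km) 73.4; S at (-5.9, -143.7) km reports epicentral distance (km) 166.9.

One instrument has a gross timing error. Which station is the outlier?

Solve using three stations at a time. Using P, Q, S (subtract circle equations pairwise → linear system) gives (x, y) ≈ (-0.8, 23.1).
Distances from that point to each station vs reported:
  P: calculated 151.1 vs reported 151.1 → residual 0.0 km
  Q: calculated 160.2 vs reported 160.2 → residual 0.0 km
  R: calculated 101.0 vs reported 73.4 → residual 27.6 km
  S: calculated 166.9 vs reported 166.9 → residual 0.0 km
P, Q, S are mutually consistent (residuals ≈ 0); R is off by 27.6 km.

R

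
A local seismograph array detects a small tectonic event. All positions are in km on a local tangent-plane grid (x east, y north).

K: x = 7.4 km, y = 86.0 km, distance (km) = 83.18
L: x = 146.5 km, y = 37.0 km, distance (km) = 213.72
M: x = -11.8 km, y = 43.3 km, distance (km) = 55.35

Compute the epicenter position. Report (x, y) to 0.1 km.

(-66.9, 48.6)

Circle about each station: (x − 7.4)² + (y − 86.0)² = 83.18²; (x − 146.5)² + (y − 37.0)² = 213.72²; (x + 11.8)² + (y − 43.3)² = 55.35².
Subtracting pairs of circle equations eliminates x²+y² and gives linear equations (the radical axes):
278.2 x − 98.0 y = -23376.84
-38.4 x − 85.4 y = -1581.34
Solving the 2×2 system: x ≈ -66.9, y ≈ 48.6 km.
Check against K (with the unrounded x, y): √((x − 7.4)²+(y − 86.0)²) = 83.19 ≈ 83.18 km. ✓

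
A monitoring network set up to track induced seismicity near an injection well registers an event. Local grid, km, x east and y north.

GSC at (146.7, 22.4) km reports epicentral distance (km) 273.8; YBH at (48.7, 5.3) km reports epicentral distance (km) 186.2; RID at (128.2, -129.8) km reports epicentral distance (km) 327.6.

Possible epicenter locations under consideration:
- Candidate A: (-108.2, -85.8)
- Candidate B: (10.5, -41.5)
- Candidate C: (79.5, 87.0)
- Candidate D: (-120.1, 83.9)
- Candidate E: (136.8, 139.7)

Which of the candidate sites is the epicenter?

For each candidate, compare |candidate − station| to the reported distance:
Candidate A: residuals GSC 3.1, YBH 4.8, RID 87.1 → max 87.1 km
Candidate B: residuals GSC 123.4, YBH 125.8, RID 180.5 → max 180.5 km
Candidate C: residuals GSC 180.6, YBH 98.9, RID 105.4 → max 180.6 km
Candidate D: residuals GSC 0.0, YBH 0.0, RID 0.0 → max 0.0 km
Candidate E: residuals GSC 156.1, YBH 25.5, RID 58.0 → max 156.1 km
Only Candidate D has all residuals ≈ 0.

Candidate D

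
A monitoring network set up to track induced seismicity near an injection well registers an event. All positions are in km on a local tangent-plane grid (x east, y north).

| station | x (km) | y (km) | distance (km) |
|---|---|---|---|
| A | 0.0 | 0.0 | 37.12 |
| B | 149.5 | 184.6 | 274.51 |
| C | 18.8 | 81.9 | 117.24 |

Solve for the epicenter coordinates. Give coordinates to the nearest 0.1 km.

(-26.1, -26.4)

Circle about each station: x² + y² = 37.12²; (x − 149.5)² + (y − 184.6)² = 274.51²; (x − 18.8)² + (y − 81.9)² = 117.24².
Subtracting the A equation from the B and C equations removes the quadratic terms:
299.0 x + 369.2 y = -17550.44
37.6 x + 163.8 y = -5306.27
Solving the 2×2 system: x ≈ -26.1, y ≈ -26.4 km.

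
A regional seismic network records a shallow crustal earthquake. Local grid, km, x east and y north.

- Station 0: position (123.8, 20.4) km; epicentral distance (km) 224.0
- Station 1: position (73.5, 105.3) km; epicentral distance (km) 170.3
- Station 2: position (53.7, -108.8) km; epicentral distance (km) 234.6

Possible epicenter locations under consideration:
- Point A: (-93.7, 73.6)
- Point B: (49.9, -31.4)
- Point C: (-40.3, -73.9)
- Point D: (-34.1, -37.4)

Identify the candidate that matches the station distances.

Point A

For each candidate, compare |candidate − station| to the reported distance:
Point A: residuals Station 0 0.1, Station 1 0.1, Station 2 0.1 → max 0.1 km
Point B: residuals Station 0 133.8, Station 1 31.6, Station 2 157.1 → max 157.1 km
Point C: residuals Station 0 34.7, Station 1 42.0, Station 2 134.3 → max 134.3 km
Point D: residuals Station 0 55.9, Station 1 8.4, Station 2 121.4 → max 121.4 km
Only Point A has all residuals ≈ 0.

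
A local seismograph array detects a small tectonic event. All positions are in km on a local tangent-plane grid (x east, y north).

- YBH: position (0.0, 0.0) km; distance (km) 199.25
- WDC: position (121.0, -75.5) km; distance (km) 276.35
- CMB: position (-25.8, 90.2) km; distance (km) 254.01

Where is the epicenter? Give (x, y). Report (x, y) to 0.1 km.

Circle about each station: x² + y² = 199.25²; (x − 121.0)² + (y + 75.5)² = 276.35²; (x + 25.8)² + (y − 90.2)² = 254.01².
Subtracting the YBH equation from the WDC and CMB equations removes the quadratic terms:
242.0 x − 151.0 y = -16327.51
-51.6 x + 180.4 y = -16018.84
Solving the 2×2 system: x ≈ -149.6, y ≈ -131.6 km.
Check against YBH (with the unrounded x, y): √(x²+y²) = 199.21 ≈ 199.25 km. ✓

x ≈ -149.6 km, y ≈ -131.6 km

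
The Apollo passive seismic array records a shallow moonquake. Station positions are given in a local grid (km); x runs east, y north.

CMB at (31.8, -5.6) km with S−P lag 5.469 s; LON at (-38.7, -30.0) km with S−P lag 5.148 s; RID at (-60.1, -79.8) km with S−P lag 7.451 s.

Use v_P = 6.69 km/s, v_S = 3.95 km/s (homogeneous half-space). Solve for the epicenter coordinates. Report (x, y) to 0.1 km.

Distance from S−P lag: d = Δt · v_P v_S / (v_P − v_S) = Δt · (6.69·3.95)/(6.69−3.95) ≈ 9.6443·Δt.
So d_CMB = 52.74, d_LON = 49.65, d_RID = 71.86 km.
Circle about each station: (x − 31.8)² + (y + 5.6)² = 52.74²; (x + 38.7)² + (y + 30.0)² = 49.65²; (x + 60.1)² + (y + 79.8)² = 71.86².
Subtracting the CMB equation from the LON and RID equations removes the quadratic terms:
-141.0 x − 48.8 y = 1671.48
-183.8 x − 148.4 y = 6555.10
Solving the 2×2 system: x ≈ 6.0, y ≈ -51.6 km.
Check against CMB (with the unrounded x, y): √((x − 31.8)²+(y + 5.6)²) = 52.75 ≈ 52.74 km. ✓

6.0 km east, -51.6 km north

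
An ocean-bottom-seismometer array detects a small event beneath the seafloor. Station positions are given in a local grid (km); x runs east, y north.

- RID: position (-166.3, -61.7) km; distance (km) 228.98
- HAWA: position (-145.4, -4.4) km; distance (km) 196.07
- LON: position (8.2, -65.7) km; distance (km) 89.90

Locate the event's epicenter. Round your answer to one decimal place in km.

Circle about each station: (x + 166.3)² + (y + 61.7)² = 228.98²; (x + 145.4)² + (y + 4.4)² = 196.07²; (x − 8.2)² + (y + 65.7)² = 89.90².
Subtracting the RID equation from the HAWA and LON equations removes the quadratic terms:
41.8 x + 114.6 y = 3686.34
349.0 x − 8.0 y = 17270.98
Solving the 2×2 system: x ≈ 49.8, y ≈ 14.0 km.

49.8 km east, 14.0 km north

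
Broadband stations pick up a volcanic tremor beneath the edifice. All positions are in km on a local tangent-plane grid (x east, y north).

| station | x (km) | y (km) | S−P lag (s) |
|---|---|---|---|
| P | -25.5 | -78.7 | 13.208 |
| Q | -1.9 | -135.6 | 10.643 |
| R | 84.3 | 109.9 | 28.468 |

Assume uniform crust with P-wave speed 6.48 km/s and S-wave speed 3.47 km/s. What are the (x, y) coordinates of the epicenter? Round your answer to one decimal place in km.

(70.3, -102.3)

Distance from S−P lag: d = Δt · v_P v_S / (v_P − v_S) = Δt · (6.48·3.47)/(6.48−3.47) ≈ 7.4703·Δt.
So d_P = 98.67, d_Q = 79.51, d_R = 212.66 km.
Circle about each station: (x + 25.5)² + (y + 78.7)² = 98.67²; (x + 1.9)² + (y + 135.6)² = 79.51²; (x − 84.3)² + (y − 109.9)² = 212.66².
Subtracting the P equation from the Q and R equations removes the quadratic terms:
47.2 x − 113.8 y = 14960.96
219.6 x + 377.2 y = -23147.95
Solving the 2×2 system: x ≈ 70.3, y ≈ -102.3 km.
Check against P (with the unrounded x, y): √((x + 25.5)²+(y + 78.7)²) = 98.68 ≈ 98.67 km. ✓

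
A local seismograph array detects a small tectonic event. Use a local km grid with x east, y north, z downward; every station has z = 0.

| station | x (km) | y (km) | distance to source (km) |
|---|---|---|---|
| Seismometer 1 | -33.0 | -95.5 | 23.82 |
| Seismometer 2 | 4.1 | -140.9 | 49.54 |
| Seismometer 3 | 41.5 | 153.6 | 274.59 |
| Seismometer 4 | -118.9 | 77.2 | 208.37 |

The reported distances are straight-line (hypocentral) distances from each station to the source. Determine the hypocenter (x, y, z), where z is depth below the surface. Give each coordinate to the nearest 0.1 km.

Each station gives a sphere (x−x_i)² + (y−y_i)² + z² = d_i² (stations at z=0).
Subtracting the Seismometer 1 sphere from Seismometer 2 and Seismometer 3: z² cancels, leaving linear equations in x and y:
74.2 x − 90.8 y = 7773.55
149.0 x + 498.2 y = -59726.32
Solving: x ≈ -30.703, y ≈ -110.702 km (keep extra digits for the depth step; rounded: -30.7, -110.7).
Then from the Seismometer 1 sphere: z² = 23.82² − (x + 33.0)² − (y + 95.5)² with x = -30.703, y = -110.702, so z ≈ 18.194 ≈ 18.2 km.
Check against Seismometer 4 (with the unrounded solution): distance 208.37 ≈ 208.37 km. ✓

(-30.7, -110.7, 18.2)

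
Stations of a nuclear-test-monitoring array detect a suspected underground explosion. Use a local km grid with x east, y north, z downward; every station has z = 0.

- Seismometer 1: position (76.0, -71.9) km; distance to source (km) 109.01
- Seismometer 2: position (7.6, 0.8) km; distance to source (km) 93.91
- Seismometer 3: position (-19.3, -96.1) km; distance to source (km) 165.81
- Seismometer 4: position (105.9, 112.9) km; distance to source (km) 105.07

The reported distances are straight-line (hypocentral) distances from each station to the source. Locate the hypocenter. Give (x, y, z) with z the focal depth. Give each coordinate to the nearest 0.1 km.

Each station gives a sphere (x−x_i)² + (y−y_i)² + z² = d_i² (stations at z=0).
Subtracting the Seismometer 1 sphere from Seismometer 2 and Seismometer 3: z² cancels, leaving linear equations in x and y:
-136.8 x + 145.4 y = -7823.12
-190.6 x − 48.4 y = -16947.69
Solving: x ≈ 82.798, y ≈ 24.097 km (keep extra digits for the depth step; rounded: 82.8, 24.1).
Then from the Seismometer 1 sphere: z² = 109.01² − (x − 76.0)² − (y + 71.9)² with x = 82.798, y = 24.097, so z ≈ 51.201 ≈ 51.2 km.

x ≈ 82.8 km, y ≈ 24.1 km, depth ≈ 51.2 km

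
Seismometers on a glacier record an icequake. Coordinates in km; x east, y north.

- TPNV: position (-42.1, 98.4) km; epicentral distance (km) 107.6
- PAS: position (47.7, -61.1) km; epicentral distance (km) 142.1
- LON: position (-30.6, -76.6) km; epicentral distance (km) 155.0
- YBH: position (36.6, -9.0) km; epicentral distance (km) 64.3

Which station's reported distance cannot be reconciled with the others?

Solve using three stations at a time. Using TPNV, LON, YBH (subtract circle equations pairwise → linear system) gives (x, y) ≈ (55.2, 52.5).
Distances from that point to each station vs reported:
  TPNV: calculated 107.5 vs reported 107.6 → residual 0.1 km
  PAS: calculated 113.8 vs reported 142.1 → residual 28.3 km
  LON: calculated 155.0 vs reported 155.0 → residual 0.0 km
  YBH: calculated 64.2 vs reported 64.3 → residual 0.1 km
TPNV, LON, YBH are mutually consistent (residuals ≈ 0); PAS is off by 28.3 km.

PAS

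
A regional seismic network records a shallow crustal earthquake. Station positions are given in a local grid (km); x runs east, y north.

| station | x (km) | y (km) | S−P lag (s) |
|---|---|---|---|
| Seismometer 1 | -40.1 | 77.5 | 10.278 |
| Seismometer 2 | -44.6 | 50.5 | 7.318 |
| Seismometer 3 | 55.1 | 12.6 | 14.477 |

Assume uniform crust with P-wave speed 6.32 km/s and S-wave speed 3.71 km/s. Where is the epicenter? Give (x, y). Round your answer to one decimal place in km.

Distance from S−P lag: d = Δt · v_P v_S / (v_P − v_S) = Δt · (6.32·3.71)/(6.32−3.71) ≈ 8.9836·Δt.
So d_Seismometer 1 = 92.33, d_Seismometer 2 = 65.74, d_Seismometer 3 = 130.06 km.
Circle about each station: (x + 40.1)² + (y − 77.5)² = 92.33²; (x + 44.6)² + (y − 50.5)² = 65.74²; (x − 55.1)² + (y − 12.6)² = 130.06².
Subtracting the Seismometer 1 equation from the Seismometer 2 and Seismometer 3 equations removes the quadratic terms:
-9.0 x − 54.0 y = 1128.23
190.4 x − 129.8 y = -12810.26
Solving the 2×2 system: x ≈ -73.2, y ≈ -8.7 km.
Check against Seismometer 1 (with the unrounded x, y): √((x + 40.1)²+(y − 77.5)²) = 92.33 ≈ 92.33 km. ✓

(-73.2, -8.7)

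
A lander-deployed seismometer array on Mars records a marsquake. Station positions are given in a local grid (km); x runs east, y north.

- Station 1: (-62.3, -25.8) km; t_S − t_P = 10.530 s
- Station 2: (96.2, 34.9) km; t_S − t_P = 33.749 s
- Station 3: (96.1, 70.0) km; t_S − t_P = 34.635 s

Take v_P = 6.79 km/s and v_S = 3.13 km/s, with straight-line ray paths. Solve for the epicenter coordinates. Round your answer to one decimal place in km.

Distance from S−P lag: d = Δt · v_P v_S / (v_P − v_S) = Δt · (6.79·3.13)/(6.79−3.13) ≈ 5.8067·Δt.
So d_Station 1 = 61.15, d_Station 2 = 195.97, d_Station 3 = 201.12 km.
Circle about each station: (x + 62.3)² + (y + 25.8)² = 61.15²; (x − 96.2)² + (y − 34.9)² = 195.97²; (x − 96.1)² + (y − 70.0)² = 201.12².
Subtracting the Station 1 equation from the Station 2 and Station 3 equations removes the quadratic terms:
317.0 x + 121.4 y = -28739.40
316.8 x + 191.6 y = -27121.65
Solving the 2×2 system: x ≈ -99.4, y ≈ 22.8 km.

(-99.4, 22.8)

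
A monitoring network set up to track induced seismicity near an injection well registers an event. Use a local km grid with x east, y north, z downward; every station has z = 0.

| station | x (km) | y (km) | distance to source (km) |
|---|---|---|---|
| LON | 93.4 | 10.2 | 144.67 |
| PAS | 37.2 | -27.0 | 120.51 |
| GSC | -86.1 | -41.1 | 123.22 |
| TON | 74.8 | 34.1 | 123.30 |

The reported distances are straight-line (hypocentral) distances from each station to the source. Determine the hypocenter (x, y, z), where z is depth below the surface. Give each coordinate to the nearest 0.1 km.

Each station gives a sphere (x−x_i)² + (y−y_i)² + z² = d_i² (stations at z=0).
Subtracting the LON sphere from PAS and GSC: z² cancels, leaving linear equations in x and y:
-112.4 x − 74.4 y = -308.01
-359.0 x − 102.6 y = 6021.06
Solving: x ≈ -31.598, y ≈ 51.876 km (keep extra digits for the depth step; rounded: -31.6, 51.9).
Then from the LON sphere: z² = 144.67² − (x − 93.4)² − (y − 10.2)² with x = -31.598, y = 51.876, so z ≈ 59.733 ≈ 59.7 km.
Check against TON (with the unrounded solution): distance 123.31 ≈ 123.30 km. ✓

x ≈ -31.6 km, y ≈ 51.9 km, depth ≈ 59.7 km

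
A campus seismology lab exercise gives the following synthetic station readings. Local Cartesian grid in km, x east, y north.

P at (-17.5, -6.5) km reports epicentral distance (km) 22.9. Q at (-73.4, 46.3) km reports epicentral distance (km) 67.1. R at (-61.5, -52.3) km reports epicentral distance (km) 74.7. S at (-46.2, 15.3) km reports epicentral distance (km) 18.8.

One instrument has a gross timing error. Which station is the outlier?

Solve using three stations at a time. Using P, R, S (subtract circle equations pairwise → linear system) gives (x, y) ≈ (-27.4, 14.2).
Distances from that point to each station vs reported:
  P: calculated 22.9 vs reported 22.9 → residual 0.0 km
  Q: calculated 56.1 vs reported 67.1 → residual 11.0 km
  R: calculated 74.7 vs reported 74.7 → residual 0.0 km
  S: calculated 18.8 vs reported 18.8 → residual 0.0 km
P, R, S are mutually consistent (residuals ≈ 0); Q is off by 11.0 km.

Q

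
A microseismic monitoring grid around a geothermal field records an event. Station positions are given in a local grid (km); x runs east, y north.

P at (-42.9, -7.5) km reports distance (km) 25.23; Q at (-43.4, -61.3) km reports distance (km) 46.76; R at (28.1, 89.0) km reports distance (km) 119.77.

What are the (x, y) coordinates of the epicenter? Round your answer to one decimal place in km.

-21.1 km east, -20.2 km north

Circle about each station: (x + 42.9)² + (y + 7.5)² = 25.23²; (x + 43.4)² + (y + 61.3)² = 46.76²; (x − 28.1)² + (y − 89.0)² = 119.77².
Subtracting the P equation from the Q and R equations removes the quadratic terms:
-1.0 x − 107.6 y = 2194.65
142.0 x + 193.0 y = -6894.35
Solving the 2×2 system: x ≈ -21.1, y ≈ -20.2 km.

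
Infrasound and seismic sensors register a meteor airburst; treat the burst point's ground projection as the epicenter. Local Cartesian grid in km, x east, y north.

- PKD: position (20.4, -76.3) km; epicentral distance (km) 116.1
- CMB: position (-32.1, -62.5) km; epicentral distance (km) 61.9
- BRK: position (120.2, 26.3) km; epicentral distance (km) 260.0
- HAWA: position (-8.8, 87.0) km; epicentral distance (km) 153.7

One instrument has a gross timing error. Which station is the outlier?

Solve using three stations at a time. Using PKD, CMB, HAWA (subtract circle equations pairwise → linear system) gives (x, y) ≈ (-90.8, -43.0).
Distances from that point to each station vs reported:
  PKD: calculated 116.1 vs reported 116.1 → residual 0.0 km
  CMB: calculated 61.8 vs reported 61.9 → residual 0.1 km
  BRK: calculated 222.1 vs reported 260.0 → residual 37.9 km
  HAWA: calculated 153.7 vs reported 153.7 → residual 0.0 km
PKD, CMB, HAWA are mutually consistent (residuals ≈ 0); BRK is off by 37.9 km.

BRK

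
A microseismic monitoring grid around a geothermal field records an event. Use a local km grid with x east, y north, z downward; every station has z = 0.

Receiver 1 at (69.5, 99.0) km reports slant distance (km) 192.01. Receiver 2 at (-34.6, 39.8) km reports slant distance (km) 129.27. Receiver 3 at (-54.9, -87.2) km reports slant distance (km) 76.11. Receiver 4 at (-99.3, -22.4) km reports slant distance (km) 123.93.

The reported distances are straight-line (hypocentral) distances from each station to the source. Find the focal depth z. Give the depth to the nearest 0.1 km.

48.5 km

Each station gives a sphere (x−x_i)² + (y−y_i)² + z² = d_i² (stations at z=0).
Subtracting the Receiver 1 sphere from Receiver 2 and Receiver 3: z² cancels, leaving linear equations in x and y:
-208.2 x − 118.4 y = 8307.06
-248.8 x − 372.4 y = 27061.71
Solving: x ≈ 2.300, y ≈ -74.205 km (keep extra digits for the depth step; rounded: 2.3, -74.2).
Then from the Receiver 1 sphere: z² = 192.01² − (x − 69.5)² − (y − 99.0)² with x = 2.300, y = -74.205, so z ≈ 48.498 ≈ 48.5 km.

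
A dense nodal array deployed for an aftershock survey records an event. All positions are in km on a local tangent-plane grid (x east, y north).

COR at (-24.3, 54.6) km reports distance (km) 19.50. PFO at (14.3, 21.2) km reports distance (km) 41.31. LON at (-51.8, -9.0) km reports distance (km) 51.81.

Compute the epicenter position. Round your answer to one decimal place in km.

Circle about each station: (x + 24.3)² + (y − 54.6)² = 19.50²; (x − 14.3)² + (y − 21.2)² = 41.31²; (x + 51.8)² + (y + 9.0)² = 51.81².
Subtracting the COR equation from the PFO and LON equations removes the quadratic terms:
77.2 x − 66.8 y = -4243.99
-55.0 x − 127.2 y = -3111.44
Solving the 2×2 system: x ≈ -24.6, y ≈ 35.1 km.

x ≈ -24.6 km, y ≈ 35.1 km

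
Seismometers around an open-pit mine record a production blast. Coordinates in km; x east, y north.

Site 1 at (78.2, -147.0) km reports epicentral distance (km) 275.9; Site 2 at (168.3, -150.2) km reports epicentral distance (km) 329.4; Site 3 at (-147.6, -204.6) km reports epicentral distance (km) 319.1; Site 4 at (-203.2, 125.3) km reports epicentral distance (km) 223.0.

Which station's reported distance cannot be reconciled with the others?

Site 4

Solve using three stations at a time. Using Site 1, Site 2, Site 3 (subtract circle equations pairwise → linear system) gives (x, y) ≈ (-47.7, 98.3).
Distances from that point to each station vs reported:
  Site 1: calculated 275.7 vs reported 275.9 → residual 0.2 km
  Site 2: calculated 329.2 vs reported 329.4 → residual 0.2 km
  Site 3: calculated 318.9 vs reported 319.1 → residual 0.2 km
  Site 4: calculated 157.8 vs reported 223.0 → residual 65.2 km
Site 1, Site 2, Site 3 are mutually consistent (residuals ≈ 0); Site 4 is off by 65.2 km.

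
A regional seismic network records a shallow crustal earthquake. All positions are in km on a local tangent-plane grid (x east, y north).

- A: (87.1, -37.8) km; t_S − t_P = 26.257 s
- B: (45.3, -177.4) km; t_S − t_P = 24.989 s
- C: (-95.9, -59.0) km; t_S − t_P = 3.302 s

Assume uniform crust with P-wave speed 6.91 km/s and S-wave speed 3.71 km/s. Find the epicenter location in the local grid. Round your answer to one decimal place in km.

-121.3 km east, -66.4 km north

Distance from S−P lag: d = Δt · v_P v_S / (v_P − v_S) = Δt · (6.91·3.71)/(6.91−3.71) ≈ 8.0113·Δt.
So d_A = 210.35, d_B = 200.19, d_C = 26.45 km.
Circle about each station: (x − 87.1)² + (y + 37.8)² = 210.35²; (x − 45.3)² + (y + 177.4)² = 200.19²; (x + 95.9)² + (y + 59.0)² = 26.45².
Subtracting pairs of circle equations eliminates x²+y² and gives linear equations (the radical axes):
-83.6 x − 279.2 y = 28678.69
-366.0 x − 42.4 y = 47210.08
Solving the 2×2 system: x ≈ -121.3, y ≈ -66.4 km.
Check against A (with the unrounded x, y): √((x − 87.1)²+(y + 37.8)²) = 210.35 ≈ 210.35 km. ✓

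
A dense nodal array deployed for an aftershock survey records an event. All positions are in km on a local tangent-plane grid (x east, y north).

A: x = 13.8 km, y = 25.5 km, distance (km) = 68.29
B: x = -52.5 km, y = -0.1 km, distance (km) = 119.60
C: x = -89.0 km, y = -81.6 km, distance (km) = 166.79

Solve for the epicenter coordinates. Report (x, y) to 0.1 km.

Circle about each station: (x − 13.8)² + (y − 25.5)² = 68.29²; (x + 52.5)² + (y + 0.1)² = 119.60²; (x + 89.0)² + (y + 81.6)² = 166.79².
Subtracting the A equation from the B and C equations removes the quadratic terms:
-132.6 x − 51.2 y = -7725.07
-205.6 x − 214.2 y = -9416.51
Solving the 2×2 system: x ≈ 65.6, y ≈ -19.0 km.

x ≈ 65.6 km, y ≈ -19.0 km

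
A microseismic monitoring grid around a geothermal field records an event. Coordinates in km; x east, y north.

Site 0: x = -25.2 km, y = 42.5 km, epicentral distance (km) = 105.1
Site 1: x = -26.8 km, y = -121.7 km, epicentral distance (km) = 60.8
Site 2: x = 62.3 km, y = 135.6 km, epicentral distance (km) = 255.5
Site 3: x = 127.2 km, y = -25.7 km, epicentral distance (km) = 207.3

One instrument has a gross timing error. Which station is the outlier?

Solve using three stations at a time. Using Site 1, Site 2, Site 3 (subtract circle equations pairwise → linear system) gives (x, y) ≈ (-72.5, -81.5).
Distances from that point to each station vs reported:
  Site 0: calculated 132.7 vs reported 105.1 → residual 27.6 km
  Site 1: calculated 60.9 vs reported 60.8 → residual 0.1 km
  Site 2: calculated 255.5 vs reported 255.5 → residual 0.0 km
  Site 3: calculated 207.3 vs reported 207.3 → residual 0.0 km
Site 1, Site 2, Site 3 are mutually consistent (residuals ≈ 0); Site 0 is off by 27.6 km.

Site 0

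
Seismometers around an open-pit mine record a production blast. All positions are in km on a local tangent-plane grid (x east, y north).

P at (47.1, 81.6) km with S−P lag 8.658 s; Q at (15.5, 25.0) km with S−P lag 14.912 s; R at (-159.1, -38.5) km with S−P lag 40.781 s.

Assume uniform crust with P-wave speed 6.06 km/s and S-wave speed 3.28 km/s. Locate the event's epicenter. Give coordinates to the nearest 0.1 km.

(108.8, 76.6)

Distance from S−P lag: d = Δt · v_P v_S / (v_P − v_S) = Δt · (6.06·3.28)/(6.06−3.28) ≈ 7.1499·Δt.
So d_P = 61.90, d_Q = 106.62, d_R = 291.58 km.
Circle about each station: (x − 47.1)² + (y − 81.6)² = 61.90²; (x − 15.5)² + (y − 25.0)² = 106.62²; (x + 159.1)² + (y + 38.5)² = 291.58².
Subtracting the P equation from the Q and R equations removes the quadratic terms:
-63.2 x − 113.2 y = -15547.93
-412.4 x − 240.2 y = -63269.20
Solving the 2×2 system: x ≈ 108.8, y ≈ 76.6 km.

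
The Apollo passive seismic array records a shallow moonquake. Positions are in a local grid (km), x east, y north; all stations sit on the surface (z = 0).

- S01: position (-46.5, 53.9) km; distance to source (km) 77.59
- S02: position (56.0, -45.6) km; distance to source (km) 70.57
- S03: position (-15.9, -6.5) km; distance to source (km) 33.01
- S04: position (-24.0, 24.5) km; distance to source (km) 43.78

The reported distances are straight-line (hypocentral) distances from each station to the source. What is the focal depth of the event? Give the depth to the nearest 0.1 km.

19.5 km

Each station gives a sphere (x−x_i)² + (y−y_i)² + z² = d_i² (stations at z=0).
Subtracting the S01 sphere from S02 and S03: z² cancels, leaving linear equations in x and y:
205.0 x − 199.0 y = 1187.98
61.2 x − 120.8 y = 158.15
Solving: x ≈ 8.902, y ≈ 3.201 km (keep extra digits for the depth step; rounded: 8.9, 3.2).
Then from the S01 sphere: z² = 77.59² − (x + 46.5)² − (y − 53.9)² with x = 8.902, y = 3.201, so z ≈ 19.505 ≈ 19.5 km.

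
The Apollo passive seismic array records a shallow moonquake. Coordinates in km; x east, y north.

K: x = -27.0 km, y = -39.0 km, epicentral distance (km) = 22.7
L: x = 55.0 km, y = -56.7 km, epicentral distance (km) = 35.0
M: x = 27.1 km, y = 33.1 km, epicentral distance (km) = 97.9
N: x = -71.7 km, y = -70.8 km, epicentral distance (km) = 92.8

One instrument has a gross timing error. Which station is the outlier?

Solve using three stations at a time. Using L, M, N (subtract circle equations pairwise → linear system) gives (x, y) ≈ (20.9, -64.6).
Distances from that point to each station vs reported:
  K: calculated 54.3 vs reported 22.7 → residual 31.6 km
  L: calculated 35.0 vs reported 35.0 → residual 0.0 km
  M: calculated 97.9 vs reported 97.9 → residual 0.0 km
  N: calculated 92.8 vs reported 92.8 → residual 0.0 km
L, M, N are mutually consistent (residuals ≈ 0); K is off by 31.6 km.

K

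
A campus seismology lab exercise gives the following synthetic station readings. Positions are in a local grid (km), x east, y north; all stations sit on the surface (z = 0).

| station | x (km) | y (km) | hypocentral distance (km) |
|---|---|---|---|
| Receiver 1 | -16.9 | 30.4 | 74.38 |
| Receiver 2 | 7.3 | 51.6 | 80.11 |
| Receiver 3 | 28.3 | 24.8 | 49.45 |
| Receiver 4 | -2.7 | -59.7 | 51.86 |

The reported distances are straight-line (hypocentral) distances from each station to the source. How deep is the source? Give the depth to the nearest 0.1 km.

Each station gives a sphere (x−x_i)² + (y−y_i)² + z² = d_i² (stations at z=0).
Subtracting the Receiver 1 sphere from Receiver 2 and Receiver 3: z² cancels, leaving linear equations in x and y:
48.4 x + 42.4 y = 620.85
90.4 x − 11.2 y = 3293.24
Solving: x ≈ 33.505, y ≈ -23.604 km (keep extra digits for the depth step; rounded: 33.5, -23.6).
Then from the Receiver 1 sphere: z² = 74.38² − (x + 16.9)² − (y − 30.4)² with x = 33.505, y = -23.604, so z ≈ 8.677 ≈ 8.7 km.

depth ≈ 8.7 km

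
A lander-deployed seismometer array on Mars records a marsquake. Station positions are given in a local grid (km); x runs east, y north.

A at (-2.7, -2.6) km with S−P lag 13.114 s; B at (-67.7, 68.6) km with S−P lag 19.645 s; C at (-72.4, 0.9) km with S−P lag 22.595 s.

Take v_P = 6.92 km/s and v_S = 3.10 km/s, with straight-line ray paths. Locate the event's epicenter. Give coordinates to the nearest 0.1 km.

Distance from S−P lag: d = Δt · v_P v_S / (v_P − v_S) = Δt · (6.92·3.10)/(6.92−3.10) ≈ 5.6157·Δt.
So d_A = 73.64, d_B = 110.32, d_C = 126.89 km.
Circle about each station: (x + 2.7)² + (y + 2.6)² = 73.64²; (x + 67.7)² + (y − 68.6)² = 110.32²; (x + 72.4)² + (y − 0.9)² = 126.89².
Subtracting pairs of circle equations eliminates x²+y² and gives linear equations (the radical axes):
-130.0 x + 142.4 y = 2527.55
-139.4 x + 7.0 y = -5449.70
Solving the 2×2 system: x ≈ 41.9, y ≈ 56.0 km.

(41.9, 56.0)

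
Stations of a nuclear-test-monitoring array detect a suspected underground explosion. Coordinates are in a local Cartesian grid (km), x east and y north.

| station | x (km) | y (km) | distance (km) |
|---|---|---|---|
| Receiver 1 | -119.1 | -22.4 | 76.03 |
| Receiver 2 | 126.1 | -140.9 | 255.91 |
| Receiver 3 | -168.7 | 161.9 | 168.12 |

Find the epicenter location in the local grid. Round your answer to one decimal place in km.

(-64.2, 30.2)

Circle about each station: (x + 119.1)² + (y + 22.4)² = 76.03²; (x − 126.1)² + (y + 140.9)² = 255.91²; (x + 168.7)² + (y − 161.9)² = 168.12².
Subtracting the Receiver 1 equation from the Receiver 2 and Receiver 3 equations removes the quadratic terms:
490.4 x − 237.0 y = -38641.92
-99.2 x + 368.6 y = 17500.96
Solving the 2×2 system: x ≈ -64.2, y ≈ 30.2 km.
Check against Receiver 1 (with the unrounded x, y): √((x + 119.1)²+(y + 22.4)²) = 76.03 ≈ 76.03 km. ✓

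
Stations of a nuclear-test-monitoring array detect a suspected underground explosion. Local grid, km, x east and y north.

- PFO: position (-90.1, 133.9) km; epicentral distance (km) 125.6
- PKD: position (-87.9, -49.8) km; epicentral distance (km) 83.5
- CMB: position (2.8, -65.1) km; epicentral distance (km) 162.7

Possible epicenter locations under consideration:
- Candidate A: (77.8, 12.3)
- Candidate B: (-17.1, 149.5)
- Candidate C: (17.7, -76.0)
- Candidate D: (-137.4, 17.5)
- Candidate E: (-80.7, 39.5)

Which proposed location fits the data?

For each candidate, compare |candidate − station| to the reported distance:
Candidate A: residuals PFO 81.7, PKD 93.5, CMB 54.9 → max 93.5 km
Candidate B: residuals PFO 51.0, PKD 128.0, CMB 52.8 → max 128.0 km
Candidate C: residuals PFO 110.4, PKD 25.3, CMB 144.2 → max 144.2 km
Candidate D: residuals PFO 0.0, PKD 0.0, CMB 0.0 → max 0.0 km
Candidate E: residuals PFO 30.7, PKD 6.1, CMB 28.9 → max 30.7 km
Only Candidate D has all residuals ≈ 0.

Candidate D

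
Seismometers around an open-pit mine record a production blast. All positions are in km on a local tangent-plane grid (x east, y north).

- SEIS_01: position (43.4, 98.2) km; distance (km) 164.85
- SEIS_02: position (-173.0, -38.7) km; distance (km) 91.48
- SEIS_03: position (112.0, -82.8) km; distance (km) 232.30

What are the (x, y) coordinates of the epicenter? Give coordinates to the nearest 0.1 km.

Circle about each station: (x − 43.4)² + (y − 98.2)² = 164.85²; (x + 173.0)² + (y + 38.7)² = 91.48²; (x − 112.0)² + (y + 82.8)² = 232.30².
Subtracting the SEIS_01 equation from the SEIS_02 and SEIS_03 equations removes the quadratic terms:
-432.8 x − 273.8 y = 38706.82
137.2 x − 362.0 y = -18914.73
Solving the 2×2 system: x ≈ -98.8, y ≈ 14.8 km.
Check against SEIS_01 (with the unrounded x, y): √((x − 43.4)²+(y − 98.2)²) = 164.85 ≈ 164.85 km. ✓

(-98.8, 14.8)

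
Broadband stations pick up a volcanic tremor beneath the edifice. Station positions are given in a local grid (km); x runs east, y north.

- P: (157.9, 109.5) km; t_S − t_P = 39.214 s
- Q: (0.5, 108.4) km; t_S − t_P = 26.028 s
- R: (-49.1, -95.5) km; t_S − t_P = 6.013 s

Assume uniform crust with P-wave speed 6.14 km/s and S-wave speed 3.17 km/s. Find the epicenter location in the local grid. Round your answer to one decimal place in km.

x ≈ -37.0 km, y ≈ -58.0 km

Distance from S−P lag: d = Δt · v_P v_S / (v_P − v_S) = Δt · (6.14·3.17)/(6.14−3.17) ≈ 6.5535·Δt.
So d_P = 256.99, d_Q = 170.57, d_R = 39.41 km.
Circle about each station: (x − 157.9)² + (y − 109.5)² = 256.99²; (x − 0.5)² + (y − 108.4)² = 170.57²; (x + 49.1)² + (y + 95.5)² = 39.41².
Subtracting pairs of circle equations eliminates x²+y² and gives linear equations (the radical axes):
-314.8 x − 2.2 y = 11777.89
-414.0 x − 410.0 y = 39099.11
Solving the 2×2 system: x ≈ -37.0, y ≈ -58.0 km.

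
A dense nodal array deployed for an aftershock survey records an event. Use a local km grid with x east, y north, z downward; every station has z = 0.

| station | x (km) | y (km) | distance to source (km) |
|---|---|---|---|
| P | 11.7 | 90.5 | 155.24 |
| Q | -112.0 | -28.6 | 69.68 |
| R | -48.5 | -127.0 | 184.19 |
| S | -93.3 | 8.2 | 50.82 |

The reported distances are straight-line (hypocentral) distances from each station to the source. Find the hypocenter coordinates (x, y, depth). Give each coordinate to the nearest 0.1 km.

(-132.8, 36.0, 15.8)

Each station gives a sphere (x−x_i)² + (y−y_i)² + z² = d_i² (stations at z=0).
Subtracting the P sphere from Q and R: z² cancels, leaving linear equations in x and y:
-247.4 x − 238.2 y = 24278.98
-120.4 x − 435.0 y = 327.61
Solving: x ≈ -132.802, y ≈ 36.004 km (keep extra digits for the depth step; rounded: -132.8, 36.0).
Then from the P sphere: z² = 155.24² − (x − 11.7)² − (y − 90.5)² with x = -132.802, y = 36.004, so z ≈ 15.774 ≈ 15.8 km.
Check against S (with the unrounded solution): distance 50.82 ≈ 50.82 km. ✓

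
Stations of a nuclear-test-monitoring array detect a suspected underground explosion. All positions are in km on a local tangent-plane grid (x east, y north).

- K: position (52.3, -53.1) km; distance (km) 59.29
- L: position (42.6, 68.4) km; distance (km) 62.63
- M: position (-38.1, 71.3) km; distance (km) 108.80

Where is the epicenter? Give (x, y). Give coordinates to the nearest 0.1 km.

(49.0, 6.1)

Circle about each station: (x − 52.3)² + (y + 53.1)² = 59.29²; (x − 42.6)² + (y − 68.4)² = 62.63²; (x + 38.1)² + (y − 71.3)² = 108.80².
Subtracting pairs of circle equations eliminates x²+y² and gives linear equations (the radical axes):
-19.4 x + 243.0 y = 531.21
-180.8 x + 248.8 y = -7341.74
Solving the 2×2 system: x ≈ 49.0, y ≈ 6.1 km.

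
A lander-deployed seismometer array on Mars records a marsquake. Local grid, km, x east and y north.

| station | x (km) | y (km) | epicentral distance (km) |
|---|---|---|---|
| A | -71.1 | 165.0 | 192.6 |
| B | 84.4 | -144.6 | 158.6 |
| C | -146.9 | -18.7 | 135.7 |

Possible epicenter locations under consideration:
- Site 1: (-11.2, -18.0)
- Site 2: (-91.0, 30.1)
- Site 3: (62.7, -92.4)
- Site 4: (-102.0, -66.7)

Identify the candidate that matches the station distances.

For each candidate, compare |candidate − station| to the reported distance:
Site 1: residuals A 0.0, B 0.0, C 0.0 → max 0.0 km
Site 2: residuals A 56.2, B 89.0, C 61.5 → max 89.0 km
Site 3: residuals A 97.5, B 102.1, C 86.5 → max 102.1 km
Site 4: residuals A 41.2, B 43.4, C 70.0 → max 70.0 km
Only Site 1 has all residuals ≈ 0.

Site 1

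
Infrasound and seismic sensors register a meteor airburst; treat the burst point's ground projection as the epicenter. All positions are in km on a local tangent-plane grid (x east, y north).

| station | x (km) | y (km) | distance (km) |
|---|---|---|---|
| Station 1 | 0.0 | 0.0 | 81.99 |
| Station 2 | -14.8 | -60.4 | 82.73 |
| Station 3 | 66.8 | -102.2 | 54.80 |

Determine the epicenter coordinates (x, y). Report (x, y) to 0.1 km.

(66.9, -47.4)

Circle about each station: x² + y² = 81.99²; (x + 14.8)² + (y + 60.4)² = 82.73²; (x − 66.8)² + (y + 102.2)² = 54.80².
Subtracting pairs of circle equations eliminates x²+y² and gives linear equations (the radical axes):
-29.6 x − 120.8 y = 3745.31
133.6 x − 204.4 y = 18626.40
Solving the 2×2 system: x ≈ 66.9, y ≈ -47.4 km.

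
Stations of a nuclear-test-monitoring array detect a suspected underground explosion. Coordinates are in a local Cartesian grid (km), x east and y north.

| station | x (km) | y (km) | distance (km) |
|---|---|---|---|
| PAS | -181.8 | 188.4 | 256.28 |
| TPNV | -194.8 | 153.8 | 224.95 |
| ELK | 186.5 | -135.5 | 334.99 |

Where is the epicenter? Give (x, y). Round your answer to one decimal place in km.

Circle about each station: (x + 181.8)² + (y − 188.4)² = 256.28²; (x + 194.8)² + (y − 153.8)² = 224.95²; (x − 186.5)² + (y + 135.5)² = 334.99².
Subtracting the PAS equation from the TPNV and ELK equations removes the quadratic terms:
-26.0 x − 69.2 y = 8132.62
736.6 x − 647.8 y = -61942.16
Solving the 2×2 system: x ≈ -140.9, y ≈ -64.6 km.
Check against PAS (with the unrounded x, y): √((x + 181.8)²+(y − 188.4)²) = 256.27 ≈ 256.28 km. ✓

(-140.9, -64.6)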